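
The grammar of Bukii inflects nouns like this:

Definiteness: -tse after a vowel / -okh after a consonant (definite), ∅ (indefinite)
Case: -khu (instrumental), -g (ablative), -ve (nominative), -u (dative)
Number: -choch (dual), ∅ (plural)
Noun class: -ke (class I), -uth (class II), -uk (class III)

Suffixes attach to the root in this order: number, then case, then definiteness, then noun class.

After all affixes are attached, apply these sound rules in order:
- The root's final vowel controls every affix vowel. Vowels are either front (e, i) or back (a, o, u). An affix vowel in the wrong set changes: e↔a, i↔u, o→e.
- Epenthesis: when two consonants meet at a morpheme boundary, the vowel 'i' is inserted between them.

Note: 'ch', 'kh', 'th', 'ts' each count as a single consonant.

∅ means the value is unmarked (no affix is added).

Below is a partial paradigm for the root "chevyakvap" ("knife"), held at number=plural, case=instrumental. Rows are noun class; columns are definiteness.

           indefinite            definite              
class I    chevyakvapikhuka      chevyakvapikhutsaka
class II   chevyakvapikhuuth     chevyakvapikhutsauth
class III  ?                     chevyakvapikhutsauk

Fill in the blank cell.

number = plural: zero marking, form stays chevyakvap.
Attach case instrumental -khu → chevyakvapkhu.
definiteness = indefinite: zero marking, form stays chevyakvapkhu.
Attach noun class class III -uk → chevyakvapkhuuk.
Vowel harmony: no change.
Apply epenthesis: chevyakvapkhuuk → chevyakvapikhuuk.

chevyakvapikhuuk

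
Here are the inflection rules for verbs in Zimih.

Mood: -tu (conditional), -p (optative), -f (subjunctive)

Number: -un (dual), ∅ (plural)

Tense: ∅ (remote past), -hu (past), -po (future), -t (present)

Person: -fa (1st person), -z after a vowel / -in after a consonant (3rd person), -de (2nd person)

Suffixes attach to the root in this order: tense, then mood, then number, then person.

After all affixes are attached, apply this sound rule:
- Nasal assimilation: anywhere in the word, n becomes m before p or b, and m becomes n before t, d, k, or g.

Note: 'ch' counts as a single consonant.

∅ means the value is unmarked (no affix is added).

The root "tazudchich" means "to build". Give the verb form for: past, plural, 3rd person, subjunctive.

tazudchichhufin

Attach tense past -hu → tazudchichhu.
Attach mood subjunctive -f → tazudchichhuf.
number = plural: zero marking, form stays tazudchichhuf.
Attach person 3rd person -in (after consonant 'f') → tazudchichhufin.
Nasal assimilation: no change.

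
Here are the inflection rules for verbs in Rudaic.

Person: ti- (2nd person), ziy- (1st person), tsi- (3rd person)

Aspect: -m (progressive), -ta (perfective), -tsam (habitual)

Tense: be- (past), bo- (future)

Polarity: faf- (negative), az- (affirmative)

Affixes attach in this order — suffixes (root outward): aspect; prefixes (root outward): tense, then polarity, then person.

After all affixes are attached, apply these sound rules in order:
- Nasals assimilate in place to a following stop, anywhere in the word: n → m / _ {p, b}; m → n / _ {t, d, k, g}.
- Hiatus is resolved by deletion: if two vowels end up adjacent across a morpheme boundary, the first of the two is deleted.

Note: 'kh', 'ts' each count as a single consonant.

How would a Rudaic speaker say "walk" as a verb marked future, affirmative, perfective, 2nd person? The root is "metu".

Attach tense future bo- → bometu.
Attach polarity affirmative az- → azbometu.
Attach person 2nd person ti- → tiazbometu.
Attach aspect perfective -ta → tiazbometuta.
Nasal assimilation: no change.
Apply vowel deletion: tiazbometuta → tazbometuta.

tazbometuta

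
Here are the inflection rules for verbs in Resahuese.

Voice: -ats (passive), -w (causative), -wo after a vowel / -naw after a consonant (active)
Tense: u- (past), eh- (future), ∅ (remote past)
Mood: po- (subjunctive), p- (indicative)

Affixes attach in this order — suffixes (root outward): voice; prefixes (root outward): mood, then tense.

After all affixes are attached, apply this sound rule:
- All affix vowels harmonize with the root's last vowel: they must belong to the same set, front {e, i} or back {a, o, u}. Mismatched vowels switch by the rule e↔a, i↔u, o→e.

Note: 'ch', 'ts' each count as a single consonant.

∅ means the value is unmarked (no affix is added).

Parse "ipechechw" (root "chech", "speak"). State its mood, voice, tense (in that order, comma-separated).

Segment: u-po-chech-w.
mood: po- → subjunctive.
voice: -w → causative.
tense: u- → past.

subjunctive, causative, past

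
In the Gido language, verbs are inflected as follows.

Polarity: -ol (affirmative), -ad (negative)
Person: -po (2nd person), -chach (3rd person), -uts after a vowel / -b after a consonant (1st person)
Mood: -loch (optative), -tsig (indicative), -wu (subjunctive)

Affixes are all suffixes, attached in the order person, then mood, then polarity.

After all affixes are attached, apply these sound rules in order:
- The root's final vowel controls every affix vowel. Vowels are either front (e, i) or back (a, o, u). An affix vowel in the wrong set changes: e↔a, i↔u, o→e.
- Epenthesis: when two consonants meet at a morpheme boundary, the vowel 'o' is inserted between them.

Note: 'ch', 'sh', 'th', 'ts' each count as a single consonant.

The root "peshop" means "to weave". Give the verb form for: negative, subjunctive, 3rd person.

Attach person 3rd person -chach → peshopchach.
Attach mood subjunctive -wu → peshopchachwu.
Attach polarity negative -ad → peshopchachwuad.
Vowel harmony: no change.
Apply epenthesis: peshopchachwuad → peshopochachowuad.

peshopochachowuad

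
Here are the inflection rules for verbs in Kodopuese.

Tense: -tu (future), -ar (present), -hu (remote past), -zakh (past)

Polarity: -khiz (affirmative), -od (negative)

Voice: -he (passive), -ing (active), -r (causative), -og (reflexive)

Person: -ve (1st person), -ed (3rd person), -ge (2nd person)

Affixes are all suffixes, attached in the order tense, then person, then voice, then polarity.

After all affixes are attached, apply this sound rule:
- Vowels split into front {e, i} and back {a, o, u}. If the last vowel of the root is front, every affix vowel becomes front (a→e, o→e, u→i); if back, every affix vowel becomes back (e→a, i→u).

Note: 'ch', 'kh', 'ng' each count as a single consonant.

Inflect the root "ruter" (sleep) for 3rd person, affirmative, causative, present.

Attach tense present -ar → ruterar.
Attach person 3rd person -ed → ruterared.
Attach voice causative -r → ruteraredr.
Attach polarity affirmative -khiz → ruteraredrkhiz.
Apply vowel harmony: ruteraredrkhiz → rutereredrkhiz.

rutereredrkhiz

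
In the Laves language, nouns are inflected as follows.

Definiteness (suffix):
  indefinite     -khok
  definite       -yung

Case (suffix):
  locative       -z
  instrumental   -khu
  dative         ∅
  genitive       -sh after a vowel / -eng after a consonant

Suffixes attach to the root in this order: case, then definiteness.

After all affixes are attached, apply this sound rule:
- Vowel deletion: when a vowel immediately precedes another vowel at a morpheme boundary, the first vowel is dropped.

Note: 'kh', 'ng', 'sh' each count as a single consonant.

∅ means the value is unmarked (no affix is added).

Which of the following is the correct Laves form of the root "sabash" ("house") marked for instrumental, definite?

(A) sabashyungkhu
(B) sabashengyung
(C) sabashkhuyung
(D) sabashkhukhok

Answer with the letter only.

C

Attach case instrumental -khu → sabashkhu.
Attach definiteness definite -yung → sabashkhuyung.
Vowel deletion: no change.
So the correct form is sabashkhuyung, option (C).
(D) sabashkhukhok is wrong: it uses indefinite instead of definite for definiteness.
(A) sabashyungkhu is wrong: it has the affixes in the wrong order.
(B) sabashengyung is wrong: it uses genitive instead of instrumental for case.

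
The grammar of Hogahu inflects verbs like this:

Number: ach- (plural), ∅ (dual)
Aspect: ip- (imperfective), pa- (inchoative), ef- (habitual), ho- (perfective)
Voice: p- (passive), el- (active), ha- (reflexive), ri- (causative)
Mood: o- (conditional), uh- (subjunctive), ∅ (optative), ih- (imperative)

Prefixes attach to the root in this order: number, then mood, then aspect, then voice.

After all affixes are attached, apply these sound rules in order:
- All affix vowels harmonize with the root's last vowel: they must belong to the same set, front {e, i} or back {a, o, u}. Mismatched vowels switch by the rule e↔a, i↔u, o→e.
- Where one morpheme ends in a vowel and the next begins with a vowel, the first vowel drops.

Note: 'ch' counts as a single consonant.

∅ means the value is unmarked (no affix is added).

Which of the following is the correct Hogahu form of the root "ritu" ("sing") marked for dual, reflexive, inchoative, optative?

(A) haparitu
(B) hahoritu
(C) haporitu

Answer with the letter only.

number = dual: zero marking, form stays ritu.
mood = optative: zero marking, form stays ritu.
Attach aspect inchoative pa- → paritu.
Attach voice reflexive ha- → haparitu.
Vowel harmony: no change.
Vowel deletion: no change.
So the correct form is haparitu, option (A).
(B) hahoritu is wrong: it uses perfective instead of inchoative for aspect.
(C) haporitu is wrong: it uses conditional instead of optative for mood.

A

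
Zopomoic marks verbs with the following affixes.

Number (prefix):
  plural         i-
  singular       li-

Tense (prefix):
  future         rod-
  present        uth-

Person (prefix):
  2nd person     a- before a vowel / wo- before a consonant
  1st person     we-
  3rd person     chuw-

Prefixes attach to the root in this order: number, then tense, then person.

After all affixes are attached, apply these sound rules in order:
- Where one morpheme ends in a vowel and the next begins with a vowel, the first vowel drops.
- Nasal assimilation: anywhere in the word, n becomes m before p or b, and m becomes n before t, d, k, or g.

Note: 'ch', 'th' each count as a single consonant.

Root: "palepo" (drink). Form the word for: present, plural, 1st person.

wuthipalepo

Attach number plural i- → ipalepo.
Attach tense present uth- → uthipalepo.
Attach person 1st person we- → weuthipalepo.
Apply vowel deletion: weuthipalepo → wuthipalepo.
Nasal assimilation: no change.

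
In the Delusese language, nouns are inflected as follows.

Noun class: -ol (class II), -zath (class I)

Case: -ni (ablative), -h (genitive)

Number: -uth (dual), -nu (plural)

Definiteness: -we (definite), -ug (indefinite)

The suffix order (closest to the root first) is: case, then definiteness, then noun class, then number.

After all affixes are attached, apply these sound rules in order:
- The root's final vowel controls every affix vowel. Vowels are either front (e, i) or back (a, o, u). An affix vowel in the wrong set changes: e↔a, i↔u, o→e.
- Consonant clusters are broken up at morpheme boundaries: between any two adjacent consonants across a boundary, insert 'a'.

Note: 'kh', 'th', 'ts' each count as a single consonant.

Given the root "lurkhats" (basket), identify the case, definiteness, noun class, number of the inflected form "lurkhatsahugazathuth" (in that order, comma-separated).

genitive, indefinite, class I, dual

Segment: lurkhats-h-ug-zath-uth.
case: -h → genitive.
definiteness: -ug → indefinite.
noun class: -zath → class I.
number: -uth → dual.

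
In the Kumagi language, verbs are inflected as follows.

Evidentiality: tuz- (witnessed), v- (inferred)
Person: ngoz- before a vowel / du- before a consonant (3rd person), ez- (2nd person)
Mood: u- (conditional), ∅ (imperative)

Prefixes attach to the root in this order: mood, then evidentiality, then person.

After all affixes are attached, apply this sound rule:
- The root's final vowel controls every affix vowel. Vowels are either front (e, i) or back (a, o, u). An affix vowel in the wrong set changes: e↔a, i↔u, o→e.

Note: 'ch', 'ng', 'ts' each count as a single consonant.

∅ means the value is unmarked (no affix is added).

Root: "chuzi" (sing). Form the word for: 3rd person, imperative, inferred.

mood = imperative: zero marking, form stays chuzi.
Attach evidentiality inferred v- → vchuzi.
Attach person 3rd person du- (before consonant 'v') → duvchuzi.
Apply vowel harmony: duvchuzi → divchuzi.

divchuzi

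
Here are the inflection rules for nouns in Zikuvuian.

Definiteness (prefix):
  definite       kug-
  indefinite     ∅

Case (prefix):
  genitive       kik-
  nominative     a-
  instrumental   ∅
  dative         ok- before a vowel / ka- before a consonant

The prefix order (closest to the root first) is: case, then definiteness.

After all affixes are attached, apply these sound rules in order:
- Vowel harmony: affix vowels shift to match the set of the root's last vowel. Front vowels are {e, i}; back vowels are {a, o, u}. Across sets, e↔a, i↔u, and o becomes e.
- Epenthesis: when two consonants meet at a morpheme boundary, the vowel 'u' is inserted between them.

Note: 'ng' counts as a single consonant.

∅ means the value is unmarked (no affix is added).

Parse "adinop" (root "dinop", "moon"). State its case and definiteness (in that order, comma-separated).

nominative, indefinite

Segment: a-dinop.
case: a- → nominative.
definiteness: ∅ → indefinite.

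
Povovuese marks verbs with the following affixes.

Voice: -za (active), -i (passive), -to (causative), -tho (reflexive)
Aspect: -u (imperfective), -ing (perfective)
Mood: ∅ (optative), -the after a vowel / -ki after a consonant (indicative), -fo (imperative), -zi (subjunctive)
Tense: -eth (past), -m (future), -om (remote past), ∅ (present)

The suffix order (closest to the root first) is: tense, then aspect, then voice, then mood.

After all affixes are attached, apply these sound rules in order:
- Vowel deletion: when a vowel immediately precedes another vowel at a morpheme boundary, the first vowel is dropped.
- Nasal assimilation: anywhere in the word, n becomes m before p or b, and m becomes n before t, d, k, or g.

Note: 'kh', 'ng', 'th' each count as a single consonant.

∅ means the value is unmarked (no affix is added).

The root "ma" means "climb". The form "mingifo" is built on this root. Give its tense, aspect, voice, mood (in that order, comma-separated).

Segment: ma-ing-i-fo.
tense: ∅ → present.
aspect: -ing → perfective.
voice: -i → passive.
mood: -fo → imperative.

present, perfective, passive, imperative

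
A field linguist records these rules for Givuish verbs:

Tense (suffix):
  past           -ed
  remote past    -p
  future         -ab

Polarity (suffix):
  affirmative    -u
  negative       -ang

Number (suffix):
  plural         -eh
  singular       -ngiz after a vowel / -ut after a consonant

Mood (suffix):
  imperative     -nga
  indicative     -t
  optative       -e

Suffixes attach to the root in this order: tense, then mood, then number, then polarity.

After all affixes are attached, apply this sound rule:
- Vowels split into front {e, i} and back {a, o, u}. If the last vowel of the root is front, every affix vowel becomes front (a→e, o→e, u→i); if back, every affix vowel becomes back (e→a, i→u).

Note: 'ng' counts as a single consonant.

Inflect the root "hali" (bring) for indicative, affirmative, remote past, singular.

Attach tense remote past -p → halip.
Attach mood indicative -t → halipt.
Attach number singular -ut (after consonant 't') → haliptut.
Attach polarity affirmative -u → haliptutu.
Apply vowel harmony: haliptutu → haliptiti.

haliptiti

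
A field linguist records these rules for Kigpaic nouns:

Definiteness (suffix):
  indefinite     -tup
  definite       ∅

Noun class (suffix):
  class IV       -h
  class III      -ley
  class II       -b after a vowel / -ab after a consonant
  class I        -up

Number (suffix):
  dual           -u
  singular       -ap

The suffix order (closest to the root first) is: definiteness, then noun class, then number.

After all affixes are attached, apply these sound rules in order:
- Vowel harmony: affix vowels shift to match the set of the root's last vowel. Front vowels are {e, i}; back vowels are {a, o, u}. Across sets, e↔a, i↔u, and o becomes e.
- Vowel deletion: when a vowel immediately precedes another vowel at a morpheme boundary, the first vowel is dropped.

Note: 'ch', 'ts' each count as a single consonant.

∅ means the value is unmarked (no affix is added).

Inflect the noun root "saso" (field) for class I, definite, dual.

definiteness = definite: zero marking, form stays saso.
Attach noun class class I -up → sasoup.
Attach number dual -u → sasoupu.
Vowel harmony: no change.
Apply vowel deletion: sasoupu → sasupu.

sasupu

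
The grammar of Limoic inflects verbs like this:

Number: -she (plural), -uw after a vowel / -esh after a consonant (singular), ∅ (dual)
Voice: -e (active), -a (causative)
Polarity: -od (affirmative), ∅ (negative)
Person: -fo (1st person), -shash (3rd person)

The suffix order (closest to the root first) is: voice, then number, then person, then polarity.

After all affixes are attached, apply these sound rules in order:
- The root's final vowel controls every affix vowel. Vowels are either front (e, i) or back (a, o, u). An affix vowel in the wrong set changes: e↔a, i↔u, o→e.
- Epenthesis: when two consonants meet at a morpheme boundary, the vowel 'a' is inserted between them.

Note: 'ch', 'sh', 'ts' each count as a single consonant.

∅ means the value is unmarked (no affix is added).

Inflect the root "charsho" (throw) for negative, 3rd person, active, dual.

Attach voice active -e → charshoe.
number = dual: zero marking, form stays charshoe.
Attach person 3rd person -shash → charshoeshash.
polarity = negative: zero marking, form stays charshoeshash.
Apply vowel harmony: charshoeshash → charshoashash.
Epenthesis: no change.

charshoashash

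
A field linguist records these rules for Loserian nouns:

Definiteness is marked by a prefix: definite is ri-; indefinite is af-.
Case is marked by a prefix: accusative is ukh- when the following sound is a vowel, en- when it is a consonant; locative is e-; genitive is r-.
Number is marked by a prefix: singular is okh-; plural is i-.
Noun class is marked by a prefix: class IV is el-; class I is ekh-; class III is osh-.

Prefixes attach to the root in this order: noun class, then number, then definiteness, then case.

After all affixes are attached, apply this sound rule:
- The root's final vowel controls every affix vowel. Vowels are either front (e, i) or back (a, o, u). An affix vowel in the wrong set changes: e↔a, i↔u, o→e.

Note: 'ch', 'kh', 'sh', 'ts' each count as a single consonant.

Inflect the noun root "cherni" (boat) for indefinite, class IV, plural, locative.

Attach noun class class IV el- → elcherni.
Attach number plural i- → ielcherni.
Attach definiteness indefinite af- → afielcherni.
Attach case locative e- → eafielcherni.
Apply vowel harmony: eafielcherni → eefielcherni.

eefielcherni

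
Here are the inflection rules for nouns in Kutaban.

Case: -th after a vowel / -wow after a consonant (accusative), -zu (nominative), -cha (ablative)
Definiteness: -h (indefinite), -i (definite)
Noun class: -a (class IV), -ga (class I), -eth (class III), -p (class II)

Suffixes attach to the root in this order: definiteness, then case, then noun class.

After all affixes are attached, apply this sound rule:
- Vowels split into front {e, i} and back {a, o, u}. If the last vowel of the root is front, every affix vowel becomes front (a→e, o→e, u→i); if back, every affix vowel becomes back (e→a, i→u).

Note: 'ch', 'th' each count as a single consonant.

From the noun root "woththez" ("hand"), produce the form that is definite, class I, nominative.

Attach definiteness definite -i → woththezi.
Attach case nominative -zu → woththezizu.
Attach noun class class I -ga → woththezizuga.
Apply vowel harmony: woththezizuga → woththezizige.

woththezizige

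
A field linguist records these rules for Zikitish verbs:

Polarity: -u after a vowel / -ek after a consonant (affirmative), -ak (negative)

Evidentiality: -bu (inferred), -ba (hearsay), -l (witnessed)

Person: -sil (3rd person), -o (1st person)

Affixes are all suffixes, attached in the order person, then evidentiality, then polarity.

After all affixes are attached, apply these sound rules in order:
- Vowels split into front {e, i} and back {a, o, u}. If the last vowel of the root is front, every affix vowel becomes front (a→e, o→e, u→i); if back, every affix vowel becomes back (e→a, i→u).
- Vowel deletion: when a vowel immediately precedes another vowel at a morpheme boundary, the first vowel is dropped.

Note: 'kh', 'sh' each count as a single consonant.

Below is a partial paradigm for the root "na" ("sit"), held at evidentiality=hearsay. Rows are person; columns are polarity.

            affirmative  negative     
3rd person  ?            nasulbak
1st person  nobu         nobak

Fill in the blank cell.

Attach person 3rd person -sil → nasil.
Attach evidentiality hearsay -ba → nasilba.
Attach polarity affirmative -u (after vowel 'a') → nasilbau.
Apply vowel harmony: nasilbau → nasulbau.
Apply vowel deletion: nasulbau → nasulbu.

nasulbu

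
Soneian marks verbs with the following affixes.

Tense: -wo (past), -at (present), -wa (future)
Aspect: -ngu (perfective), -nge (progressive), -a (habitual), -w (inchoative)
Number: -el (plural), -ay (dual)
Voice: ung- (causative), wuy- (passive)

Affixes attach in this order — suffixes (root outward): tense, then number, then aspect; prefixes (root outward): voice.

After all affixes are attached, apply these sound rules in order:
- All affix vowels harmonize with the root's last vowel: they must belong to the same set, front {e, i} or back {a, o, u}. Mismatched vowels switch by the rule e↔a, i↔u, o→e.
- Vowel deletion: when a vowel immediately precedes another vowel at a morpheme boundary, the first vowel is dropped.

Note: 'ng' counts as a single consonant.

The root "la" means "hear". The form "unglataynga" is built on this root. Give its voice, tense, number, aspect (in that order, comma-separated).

causative, present, dual, progressive

Segment: ung-la-at-ay-nge.
voice: ung- → causative.
tense: -at → present.
number: -ay → dual.
aspect: -nge → progressive.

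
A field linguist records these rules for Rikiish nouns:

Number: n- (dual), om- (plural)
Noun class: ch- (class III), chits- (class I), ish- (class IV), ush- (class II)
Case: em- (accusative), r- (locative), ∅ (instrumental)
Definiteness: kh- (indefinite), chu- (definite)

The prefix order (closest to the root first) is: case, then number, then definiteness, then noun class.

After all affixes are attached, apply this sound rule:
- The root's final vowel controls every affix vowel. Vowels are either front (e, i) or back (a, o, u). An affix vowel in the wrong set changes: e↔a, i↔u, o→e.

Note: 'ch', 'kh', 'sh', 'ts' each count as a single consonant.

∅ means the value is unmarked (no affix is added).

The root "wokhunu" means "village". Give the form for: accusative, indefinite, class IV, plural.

Attach case accusative em- → emwokhunu.
Attach number plural om- → omemwokhunu.
Attach definiteness indefinite kh- → khomemwokhunu.
Attach noun class class IV ish- → ishkhomemwokhunu.
Apply vowel harmony: ishkhomemwokhunu → ushkhomamwokhunu.

ushkhomamwokhunu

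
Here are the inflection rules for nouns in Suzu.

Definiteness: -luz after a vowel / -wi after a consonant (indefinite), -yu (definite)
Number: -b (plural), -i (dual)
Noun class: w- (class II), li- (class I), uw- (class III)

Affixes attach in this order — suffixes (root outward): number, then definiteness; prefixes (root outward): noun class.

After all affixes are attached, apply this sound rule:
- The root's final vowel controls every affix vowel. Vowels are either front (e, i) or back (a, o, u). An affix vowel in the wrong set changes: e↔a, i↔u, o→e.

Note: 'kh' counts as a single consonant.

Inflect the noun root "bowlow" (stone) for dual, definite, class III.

Attach number dual -i → bowlowi.
Attach noun class class III uw- → uwbowlowi.
Attach definiteness definite -yu → uwbowlowiyu.
Apply vowel harmony: uwbowlowiyu → uwbowlowuyu.

uwbowlowuyu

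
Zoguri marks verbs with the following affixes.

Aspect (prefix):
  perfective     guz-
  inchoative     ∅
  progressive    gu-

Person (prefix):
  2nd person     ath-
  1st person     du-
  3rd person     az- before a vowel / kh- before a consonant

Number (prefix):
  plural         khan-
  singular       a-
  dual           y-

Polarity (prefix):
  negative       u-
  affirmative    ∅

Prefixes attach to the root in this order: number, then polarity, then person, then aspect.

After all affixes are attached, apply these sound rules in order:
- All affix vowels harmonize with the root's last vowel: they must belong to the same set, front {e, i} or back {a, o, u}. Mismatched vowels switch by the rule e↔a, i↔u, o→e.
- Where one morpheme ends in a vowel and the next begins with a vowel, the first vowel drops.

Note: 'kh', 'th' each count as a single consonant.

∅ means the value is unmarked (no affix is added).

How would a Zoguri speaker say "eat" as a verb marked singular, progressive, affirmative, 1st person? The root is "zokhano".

Attach number singular a- → azokhano.
polarity = affirmative: zero marking, form stays azokhano.
Attach person 1st person du- → duazokhano.
Attach aspect progressive gu- → guduazokhano.
Vowel harmony: no change.
Apply vowel deletion: guduazokhano → gudazokhano.

gudazokhano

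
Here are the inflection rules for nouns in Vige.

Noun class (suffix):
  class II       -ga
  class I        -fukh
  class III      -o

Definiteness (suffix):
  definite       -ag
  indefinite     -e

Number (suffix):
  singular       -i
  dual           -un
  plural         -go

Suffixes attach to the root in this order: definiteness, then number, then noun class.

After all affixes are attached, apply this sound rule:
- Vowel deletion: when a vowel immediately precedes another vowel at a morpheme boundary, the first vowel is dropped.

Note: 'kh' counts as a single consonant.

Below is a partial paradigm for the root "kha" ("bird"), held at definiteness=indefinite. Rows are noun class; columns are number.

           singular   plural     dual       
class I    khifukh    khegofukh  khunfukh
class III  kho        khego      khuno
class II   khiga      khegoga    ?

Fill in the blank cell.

khunga

Attach definiteness indefinite -e → khae.
Attach number dual -un → khaeun.
Attach noun class class II -ga → khaeunga.
Apply vowel deletion: khaeunga → khunga.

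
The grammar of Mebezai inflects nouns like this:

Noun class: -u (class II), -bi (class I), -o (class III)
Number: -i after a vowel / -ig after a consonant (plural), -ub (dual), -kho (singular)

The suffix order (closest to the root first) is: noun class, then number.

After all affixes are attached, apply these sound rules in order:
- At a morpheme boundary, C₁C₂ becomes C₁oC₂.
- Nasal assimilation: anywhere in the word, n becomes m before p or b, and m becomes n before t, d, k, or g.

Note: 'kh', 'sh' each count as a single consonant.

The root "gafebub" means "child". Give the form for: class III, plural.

Attach noun class class III -o → gafebubo.
Attach number plural -i (after vowel 'o') → gafebuboi.
Epenthesis: no change.
Nasal assimilation: no change.

gafebuboi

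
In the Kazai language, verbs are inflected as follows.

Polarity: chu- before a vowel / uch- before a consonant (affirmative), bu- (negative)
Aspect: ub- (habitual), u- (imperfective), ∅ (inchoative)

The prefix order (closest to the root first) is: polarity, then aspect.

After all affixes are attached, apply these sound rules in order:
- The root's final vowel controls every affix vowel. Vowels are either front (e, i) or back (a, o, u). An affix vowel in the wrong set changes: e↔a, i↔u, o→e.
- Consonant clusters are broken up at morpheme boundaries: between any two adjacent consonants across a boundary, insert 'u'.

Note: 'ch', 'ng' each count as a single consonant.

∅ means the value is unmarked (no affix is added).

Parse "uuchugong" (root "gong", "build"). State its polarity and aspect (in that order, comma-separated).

affirmative, imperfective

Segment: u-uch-gong.
polarity: chu/uch- → affirmative.
aspect: u- → imperfective.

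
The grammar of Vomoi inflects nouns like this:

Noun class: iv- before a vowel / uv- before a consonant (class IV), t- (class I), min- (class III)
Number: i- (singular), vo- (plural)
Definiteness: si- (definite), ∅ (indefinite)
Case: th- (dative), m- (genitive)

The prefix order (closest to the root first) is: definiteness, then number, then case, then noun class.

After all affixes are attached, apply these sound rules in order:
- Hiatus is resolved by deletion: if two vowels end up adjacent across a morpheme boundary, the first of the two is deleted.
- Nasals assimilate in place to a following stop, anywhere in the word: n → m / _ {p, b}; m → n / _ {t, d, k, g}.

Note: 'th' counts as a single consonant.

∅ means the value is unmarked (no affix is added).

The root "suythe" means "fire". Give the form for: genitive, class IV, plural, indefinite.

uvmvosuythe

definiteness = indefinite: zero marking, form stays suythe.
Attach number plural vo- → vosuythe.
Attach case genitive m- → mvosuythe.
Attach noun class class IV uv- (before consonant 'm') → uvmvosuythe.
Vowel deletion: no change.
Nasal assimilation: no change.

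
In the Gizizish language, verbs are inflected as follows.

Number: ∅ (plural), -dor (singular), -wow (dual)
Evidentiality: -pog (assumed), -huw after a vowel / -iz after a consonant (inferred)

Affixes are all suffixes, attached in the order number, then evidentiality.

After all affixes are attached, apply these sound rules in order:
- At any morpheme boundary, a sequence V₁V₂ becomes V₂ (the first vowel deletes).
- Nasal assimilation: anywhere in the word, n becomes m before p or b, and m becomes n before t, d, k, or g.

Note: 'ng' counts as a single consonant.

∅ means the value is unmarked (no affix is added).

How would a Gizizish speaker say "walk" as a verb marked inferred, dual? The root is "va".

Attach number dual -wow → vawow.
Attach evidentiality inferred -iz (after consonant 'w') → vawowiz.
Vowel deletion: no change.
Nasal assimilation: no change.

vawowiz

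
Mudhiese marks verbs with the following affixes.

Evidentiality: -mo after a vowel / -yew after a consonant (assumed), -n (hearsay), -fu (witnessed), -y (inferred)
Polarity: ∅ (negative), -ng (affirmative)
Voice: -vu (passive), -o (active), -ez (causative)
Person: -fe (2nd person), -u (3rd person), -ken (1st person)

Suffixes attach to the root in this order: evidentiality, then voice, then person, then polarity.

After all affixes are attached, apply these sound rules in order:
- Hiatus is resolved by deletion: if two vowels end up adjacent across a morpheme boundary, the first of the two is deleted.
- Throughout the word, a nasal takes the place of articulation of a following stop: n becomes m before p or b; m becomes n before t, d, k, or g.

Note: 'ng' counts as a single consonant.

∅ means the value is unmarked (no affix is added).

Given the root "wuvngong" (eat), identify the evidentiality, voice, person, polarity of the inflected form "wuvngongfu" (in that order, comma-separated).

witnessed, active, 3rd person, negative

Segment: wuvngong-fu-o-u.
evidentiality: -fu → witnessed.
voice: -o → active.
person: -u → 3rd person.
polarity: ∅ → negative.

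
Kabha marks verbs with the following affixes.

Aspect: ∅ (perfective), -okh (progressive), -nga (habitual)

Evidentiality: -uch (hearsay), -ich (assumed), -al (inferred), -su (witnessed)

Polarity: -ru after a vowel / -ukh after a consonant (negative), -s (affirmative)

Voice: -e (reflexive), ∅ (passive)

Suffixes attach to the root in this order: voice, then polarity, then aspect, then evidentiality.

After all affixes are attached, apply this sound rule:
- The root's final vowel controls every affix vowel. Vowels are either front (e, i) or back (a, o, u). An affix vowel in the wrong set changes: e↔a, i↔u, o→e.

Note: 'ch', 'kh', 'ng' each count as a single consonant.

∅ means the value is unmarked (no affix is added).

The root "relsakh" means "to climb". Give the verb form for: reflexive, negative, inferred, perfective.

relsakharual

Attach voice reflexive -e → relsakhe.
Attach polarity negative -ru (after vowel 'e') → relsakheru.
aspect = perfective: zero marking, form stays relsakheru.
Attach evidentiality inferred -al → relsakherual.
Apply vowel harmony: relsakherual → relsakharual.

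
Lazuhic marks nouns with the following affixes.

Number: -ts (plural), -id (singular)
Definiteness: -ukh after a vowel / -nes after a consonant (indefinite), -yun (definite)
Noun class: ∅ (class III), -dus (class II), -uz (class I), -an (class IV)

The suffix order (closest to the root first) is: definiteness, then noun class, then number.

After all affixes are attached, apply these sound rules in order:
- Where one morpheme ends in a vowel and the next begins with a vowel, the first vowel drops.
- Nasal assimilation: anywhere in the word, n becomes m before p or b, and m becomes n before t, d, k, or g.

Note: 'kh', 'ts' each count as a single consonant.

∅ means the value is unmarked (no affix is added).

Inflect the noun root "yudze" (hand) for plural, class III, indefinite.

yudzukhts

Attach definiteness indefinite -ukh (after vowel 'e') → yudzeukh.
noun class = class III: zero marking, form stays yudzeukh.
Attach number plural -ts → yudzeukhts.
Apply vowel deletion: yudzeukhts → yudzukhts.
Nasal assimilation: no change.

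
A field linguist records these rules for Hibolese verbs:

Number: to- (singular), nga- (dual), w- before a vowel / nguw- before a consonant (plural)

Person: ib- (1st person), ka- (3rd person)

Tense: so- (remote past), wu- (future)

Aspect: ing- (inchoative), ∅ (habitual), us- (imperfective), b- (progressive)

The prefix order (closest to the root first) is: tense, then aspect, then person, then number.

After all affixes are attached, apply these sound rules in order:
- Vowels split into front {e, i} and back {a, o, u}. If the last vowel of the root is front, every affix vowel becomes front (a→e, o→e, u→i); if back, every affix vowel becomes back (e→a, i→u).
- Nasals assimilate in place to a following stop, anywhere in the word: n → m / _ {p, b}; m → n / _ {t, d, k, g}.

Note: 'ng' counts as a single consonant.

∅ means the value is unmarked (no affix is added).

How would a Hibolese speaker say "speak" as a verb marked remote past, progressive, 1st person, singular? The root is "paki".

teibbsepaki

Attach tense remote past so- → sopaki.
Attach aspect progressive b- → bsopaki.
Attach person 1st person ib- → ibbsopaki.
Attach number singular to- → toibbsopaki.
Apply vowel harmony: toibbsopaki → teibbsepaki.
Nasal assimilation: no change.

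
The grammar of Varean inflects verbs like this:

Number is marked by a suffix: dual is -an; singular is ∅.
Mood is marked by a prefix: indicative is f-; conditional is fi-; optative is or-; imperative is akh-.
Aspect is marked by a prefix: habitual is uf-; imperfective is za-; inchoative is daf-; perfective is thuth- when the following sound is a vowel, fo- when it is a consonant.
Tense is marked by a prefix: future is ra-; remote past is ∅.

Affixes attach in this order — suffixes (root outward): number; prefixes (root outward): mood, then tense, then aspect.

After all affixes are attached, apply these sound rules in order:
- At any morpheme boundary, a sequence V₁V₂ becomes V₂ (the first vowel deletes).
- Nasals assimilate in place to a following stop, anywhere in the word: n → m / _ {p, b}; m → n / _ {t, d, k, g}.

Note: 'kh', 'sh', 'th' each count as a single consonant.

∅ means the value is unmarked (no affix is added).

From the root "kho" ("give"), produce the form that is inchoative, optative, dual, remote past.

Attach mood optative or- → orkho.
Attach number dual -an → orkhoan.
tense = remote past: zero marking, form stays orkhoan.
Attach aspect inchoative daf- → daforkhoan.
Apply vowel deletion: daforkhoan → daforkhan.
Nasal assimilation: no change.

daforkhan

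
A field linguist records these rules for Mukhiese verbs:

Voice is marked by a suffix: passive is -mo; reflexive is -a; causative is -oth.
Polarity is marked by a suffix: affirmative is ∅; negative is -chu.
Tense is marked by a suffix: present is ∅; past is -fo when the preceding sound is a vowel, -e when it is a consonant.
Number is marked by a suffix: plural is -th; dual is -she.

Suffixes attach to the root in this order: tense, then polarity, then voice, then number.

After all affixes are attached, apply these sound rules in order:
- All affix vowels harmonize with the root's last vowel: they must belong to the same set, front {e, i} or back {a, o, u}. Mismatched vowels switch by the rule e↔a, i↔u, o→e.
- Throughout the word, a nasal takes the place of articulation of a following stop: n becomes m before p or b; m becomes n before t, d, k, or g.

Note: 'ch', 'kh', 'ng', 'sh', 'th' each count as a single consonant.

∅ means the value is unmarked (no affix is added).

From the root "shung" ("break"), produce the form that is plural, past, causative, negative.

shungachuothth

Attach tense past -e (after consonant 'ng') → shunge.
Attach polarity negative -chu → shungechu.
Attach voice causative -oth → shungechuoth.
Attach number plural -th → shungechuothth.
Apply vowel harmony: shungechuothth → shungachuothth.
Nasal assimilation: no change.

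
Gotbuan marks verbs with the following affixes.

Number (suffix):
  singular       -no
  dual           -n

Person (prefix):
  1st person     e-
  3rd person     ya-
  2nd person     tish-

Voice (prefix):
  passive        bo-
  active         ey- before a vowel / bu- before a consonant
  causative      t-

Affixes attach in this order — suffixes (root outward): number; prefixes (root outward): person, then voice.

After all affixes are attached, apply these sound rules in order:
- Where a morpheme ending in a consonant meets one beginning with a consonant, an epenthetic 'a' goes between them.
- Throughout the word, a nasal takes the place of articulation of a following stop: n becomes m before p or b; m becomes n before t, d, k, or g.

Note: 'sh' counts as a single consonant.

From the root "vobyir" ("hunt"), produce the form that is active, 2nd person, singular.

Attach person 2nd person tish- → tishvobyir.
Attach number singular -no → tishvobyirno.
Attach voice active bu- (before consonant 't') → butishvobyirno.
Apply epenthesis: butishvobyirno → butishavobyirano.
Nasal assimilation: no change.

butishavobyirano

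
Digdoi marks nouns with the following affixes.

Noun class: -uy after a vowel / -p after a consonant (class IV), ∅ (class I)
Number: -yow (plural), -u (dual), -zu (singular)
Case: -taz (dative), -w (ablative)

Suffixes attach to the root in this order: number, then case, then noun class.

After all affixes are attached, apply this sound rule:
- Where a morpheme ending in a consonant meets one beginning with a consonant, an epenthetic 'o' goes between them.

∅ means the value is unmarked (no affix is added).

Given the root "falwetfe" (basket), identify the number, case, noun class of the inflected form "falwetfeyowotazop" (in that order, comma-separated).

plural, dative, class IV

Segment: falwetfe-yow-taz-p.
number: -yow → plural.
case: -taz → dative.
noun class: -uy/p → class IV.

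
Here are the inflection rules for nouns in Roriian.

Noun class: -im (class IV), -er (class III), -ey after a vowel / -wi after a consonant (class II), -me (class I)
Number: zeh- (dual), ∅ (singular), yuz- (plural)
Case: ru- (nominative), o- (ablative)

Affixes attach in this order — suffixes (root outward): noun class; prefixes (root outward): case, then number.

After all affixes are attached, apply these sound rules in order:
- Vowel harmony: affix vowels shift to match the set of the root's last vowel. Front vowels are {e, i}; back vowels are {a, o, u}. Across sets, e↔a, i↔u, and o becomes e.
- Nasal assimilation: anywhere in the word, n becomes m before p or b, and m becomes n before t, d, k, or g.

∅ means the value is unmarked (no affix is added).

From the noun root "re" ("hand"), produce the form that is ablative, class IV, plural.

Attach noun class class IV -im → reim.
Attach case ablative o- → oreim.
Attach number plural yuz- → yuzoreim.
Apply vowel harmony: yuzoreim → yizereim.
Nasal assimilation: no change.

yizereim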